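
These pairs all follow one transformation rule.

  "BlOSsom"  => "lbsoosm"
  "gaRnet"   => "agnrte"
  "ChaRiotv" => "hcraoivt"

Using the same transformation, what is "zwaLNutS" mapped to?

Rule — swap each adjacent pair of characters (1↔2, 3↔4, ...), then convert every letter to lowercase.
"zwaLNutS" → "wzLauNSt" → "wzlaunst".
(Check on "gaRnet": → "agnRte" → "agnrte" ✓)

wzlaunst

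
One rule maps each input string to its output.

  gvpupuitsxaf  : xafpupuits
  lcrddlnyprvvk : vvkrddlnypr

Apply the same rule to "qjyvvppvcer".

ceryvvppv

Looking at the pairs, the operation is to delete the first 2 characters, then move the last 3 characters to the front (rotate right by 3).
Working it through for "qjyvvppvcer": intermediate "yvvppvcer", final "ceryvvppv".
(Check on "lcrddlnyprvvk": → "rddlnyprvvk" → "vvkrddlnypr" ✓)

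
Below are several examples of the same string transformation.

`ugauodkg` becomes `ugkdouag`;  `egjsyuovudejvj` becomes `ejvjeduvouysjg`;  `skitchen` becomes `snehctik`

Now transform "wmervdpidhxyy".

wyyxhdipdvrem

The rule is to reverse the string, then move the last character to the front.
Working it through for "wmervdpidhxyy": intermediate "yyxhdipdvremw", final "wyyxhdipdvrem".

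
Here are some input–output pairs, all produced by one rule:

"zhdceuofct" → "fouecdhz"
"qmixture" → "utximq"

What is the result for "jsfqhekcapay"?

packehqfsj

In each case the input is transformed by: reverse the string, then delete the first 2 characters.
Working it through for "jsfqhekcapay": intermediate "yapackehqfsj", final "packehqfsj".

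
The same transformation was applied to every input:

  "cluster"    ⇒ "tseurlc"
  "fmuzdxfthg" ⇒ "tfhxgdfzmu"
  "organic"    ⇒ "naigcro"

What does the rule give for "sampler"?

The transformation: move the last 3 characters to the front (rotate right by 3), then take characters alternately from the front and the back (1st, last, 2nd, 2nd-last, ...).
On "sampler" that produces "lpemras".
(Check on "fmuzdxfthg": → "thgfmuzdxf" → "tfhxgdfzmu" ✓)

lpemras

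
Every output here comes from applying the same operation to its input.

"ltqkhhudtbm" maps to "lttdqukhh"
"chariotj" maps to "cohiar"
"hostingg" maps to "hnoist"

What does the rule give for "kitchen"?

khict

What's happening: delete the last 2 characters, then take characters alternately from the front and the back (1st, last, 2nd, 2nd-last, ...).
"kitchen" → "khict".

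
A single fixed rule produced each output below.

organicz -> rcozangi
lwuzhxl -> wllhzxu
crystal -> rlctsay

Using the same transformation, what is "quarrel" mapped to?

ulqrrea

In each case the input is transformed by: swap each adjacent pair of characters (1↔2, 3↔4, ...), then take characters alternately from the front and the back (1st, last, 2nd, 2nd-last, ...).
Applying both steps to "quarrel": "uqraerl", then "ulqrrea".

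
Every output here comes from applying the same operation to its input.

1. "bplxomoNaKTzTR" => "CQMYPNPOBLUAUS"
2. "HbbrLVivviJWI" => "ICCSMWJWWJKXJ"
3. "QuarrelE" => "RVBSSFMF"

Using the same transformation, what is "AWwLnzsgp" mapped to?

BXXMOATHQ

What's happening: shift every letter 1 place forward in the alphabet (wrapping around), then convert every letter to uppercase.
Applying both steps to "AWwLnzsgp": "BXxMoathq", then "BXXMOATHQ".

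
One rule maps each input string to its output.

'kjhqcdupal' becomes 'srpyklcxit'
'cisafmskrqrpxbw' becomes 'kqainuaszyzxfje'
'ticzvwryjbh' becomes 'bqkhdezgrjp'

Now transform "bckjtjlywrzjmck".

jksrbrtgezhruks

The pattern: shift every letter 8 places forward in the alphabet (wrapping around).
On "bckjtjlywrzjmck" that produces "jksrbrtgezhruks".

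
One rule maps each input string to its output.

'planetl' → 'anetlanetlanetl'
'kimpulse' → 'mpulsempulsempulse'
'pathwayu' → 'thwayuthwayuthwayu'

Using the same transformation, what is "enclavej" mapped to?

The transformation: delete the first 2 characters, then write the whole string 3 times in a row.
Working it through for "enclavej": intermediate "clavej", final "clavejclavejclavej".

clavejclavejclavej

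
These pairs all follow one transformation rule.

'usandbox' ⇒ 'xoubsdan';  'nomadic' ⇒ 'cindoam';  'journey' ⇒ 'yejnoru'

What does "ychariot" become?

toyicrha

What's happening: move the last character to the front, then take characters alternately from the front and the back (1st, last, 2nd, 2nd-last, ...).
Starting from "ychariot": after the first operation, "tychario"; after the second, "toyicrha".
(Check on "usandbox": → "xusandbo" → "xoubsdan" ✓)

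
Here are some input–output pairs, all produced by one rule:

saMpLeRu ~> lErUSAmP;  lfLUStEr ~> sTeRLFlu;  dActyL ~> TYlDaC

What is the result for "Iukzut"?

ZUTiUK

In each case the input is transformed by: swap the front and back halves of the string, then flip the case of every letter.
Applying both steps to "Iukzut": "zutIuk", then "ZUTiUK".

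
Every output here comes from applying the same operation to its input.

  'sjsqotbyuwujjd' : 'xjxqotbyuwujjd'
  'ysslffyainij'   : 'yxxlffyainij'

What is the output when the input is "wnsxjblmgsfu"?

wnxxjblmgxfu

The rule is to replace every "s" with "x".
For "wnsxjblmgsfu" the result is "wnxxjblmgxfu".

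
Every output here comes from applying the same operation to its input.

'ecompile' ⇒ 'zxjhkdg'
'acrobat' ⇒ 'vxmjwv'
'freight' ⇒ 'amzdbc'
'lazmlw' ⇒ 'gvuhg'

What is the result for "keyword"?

In each case the input is transformed by: shift every letter 5 places backward in the alphabet (wrapping around), then delete the last character.
Applying that to "keyword" gives "fztrjm".

fztrjm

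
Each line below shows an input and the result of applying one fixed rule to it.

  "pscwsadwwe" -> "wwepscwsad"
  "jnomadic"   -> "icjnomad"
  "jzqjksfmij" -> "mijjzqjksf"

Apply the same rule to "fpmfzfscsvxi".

Each output is the input with this applied: swap the front and back halves of the string, then move the first 2 characters to the end (rotate left by 2).
Starting from "fpmfzfscsvxi": after the first operation, "scsvxifpmfzf"; after the second, "svxifpmfzfsc".

svxifpmfzfsc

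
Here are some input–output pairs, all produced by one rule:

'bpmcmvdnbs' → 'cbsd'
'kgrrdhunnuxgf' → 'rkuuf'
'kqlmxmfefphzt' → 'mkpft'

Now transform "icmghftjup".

What's happening: keep one character in every 3, starting at position 1 (positions 1st, 4th, 7th, ...), then swap each adjacent pair of characters (1↔2, 3↔4, ...).
Applying both steps to "icmghftjup": "igtp", then "gipt".

gipt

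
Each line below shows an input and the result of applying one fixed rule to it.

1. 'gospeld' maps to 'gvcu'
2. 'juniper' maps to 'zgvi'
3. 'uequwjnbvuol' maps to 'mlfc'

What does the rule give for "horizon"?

zqfe

What's happening: shift every letter 9 places backward in the alphabet (wrapping around), then keep only the last 4 characters.
Working it through for "horizon": intermediate "yfizqfe", final "zqfe".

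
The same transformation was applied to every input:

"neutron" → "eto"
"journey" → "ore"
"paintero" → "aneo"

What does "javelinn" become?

aein

The pattern: keep every other character starting from the second (positions 2nd, 4th, 6th, ...).
For "javelinn" the result is "aein".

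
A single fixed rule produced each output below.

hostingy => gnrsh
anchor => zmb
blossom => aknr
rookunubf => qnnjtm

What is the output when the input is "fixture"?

ehws

Looking at the pairs, the operation is to delete the last 3 characters, then shift every letter 1 place backward in the alphabet (wrapping around).
Working it through for "fixture": intermediate "fixt", final "ehws".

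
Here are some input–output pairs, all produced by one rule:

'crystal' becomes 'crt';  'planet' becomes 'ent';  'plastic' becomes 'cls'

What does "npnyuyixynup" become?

nnpuyy

In each case the input is transformed by: sort the characters into alphabetical order, then keep every other character starting from the second (positions 2nd, 4th, 6th, ...).
Applying both steps to "npnyuyixynup": "innnppuuxyyy", then "nnpuyy".
(Check on "crystal": → "aclrsty" → "crt" ✓)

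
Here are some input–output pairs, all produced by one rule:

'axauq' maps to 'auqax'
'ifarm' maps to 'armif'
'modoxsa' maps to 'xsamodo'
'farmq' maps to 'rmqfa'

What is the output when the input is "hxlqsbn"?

The transformation: move the last 3 characters to the front (rotate right by 3).
Doing the same to "hxlqsbn": "sbnhxlq".

sbnhxlq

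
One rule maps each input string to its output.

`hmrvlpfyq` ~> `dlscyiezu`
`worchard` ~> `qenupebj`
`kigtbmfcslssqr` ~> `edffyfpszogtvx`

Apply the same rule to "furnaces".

The transformation: shift every letter 13 places forward in the alphabet (wrapping around) — i.e. ROT13, then reverse the string.
Applying both steps to "furnaces": "sheanprf", then "frpnaehs".

frpnaehs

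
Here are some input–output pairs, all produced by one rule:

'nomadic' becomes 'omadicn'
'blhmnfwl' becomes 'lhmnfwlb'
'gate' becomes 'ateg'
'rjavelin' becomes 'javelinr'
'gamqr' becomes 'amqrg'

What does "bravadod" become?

In each case the input is transformed by: move the first character to the end.
On "bravadod" that produces "ravadodb".

ravadodb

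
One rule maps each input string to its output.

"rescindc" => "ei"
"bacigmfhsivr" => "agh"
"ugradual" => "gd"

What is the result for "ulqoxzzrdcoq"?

The transformation: keep one character in every 3, starting at position 2 (positions 2nd, 5th, 8th, ...), then delete the last character.
On "ulqoxzzrdcoq": the first step gives "lxro", and the second then gives "lxr".

lxr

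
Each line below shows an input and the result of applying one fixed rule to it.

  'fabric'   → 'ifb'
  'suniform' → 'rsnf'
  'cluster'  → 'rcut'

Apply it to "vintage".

evna

The rule is to keep every other character starting from the first (positions 1st, 3rd, 5th, ...), then move the last character to the front.
For "vintage", step one produces "vnae"; step two turns that into "evna".
(Check on "suniform": → "snfr" → "rsnf" ✓)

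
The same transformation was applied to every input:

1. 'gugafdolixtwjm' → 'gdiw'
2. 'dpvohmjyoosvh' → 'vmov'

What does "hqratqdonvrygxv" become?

rqnyv

In each case the input is transformed by: keep one character in every 3, starting at position 3 (positions 3rd, 6th, 9th, ...).
Applying that to "hqratqdonvrygxv" gives "rqnyv".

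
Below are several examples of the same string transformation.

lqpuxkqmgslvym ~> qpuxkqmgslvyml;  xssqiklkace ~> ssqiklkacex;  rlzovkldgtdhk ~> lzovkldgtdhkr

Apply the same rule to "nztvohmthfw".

Rule — move the first character to the end.
Applying that to "nztvohmthfw" gives "ztvohmthfwn".

ztvohmthfwn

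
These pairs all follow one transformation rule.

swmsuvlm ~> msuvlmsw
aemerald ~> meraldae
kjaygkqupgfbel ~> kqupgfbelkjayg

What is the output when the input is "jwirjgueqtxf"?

jgueqtxfjwir

In each case the input is transformed by: swap the front and back halves of the string, then move the last 2 characters to the front (rotate right by 2).
Working it through for "jwirjgueqtxf": intermediate "ueqtxfjwirjg", final "jgueqtxfjwir".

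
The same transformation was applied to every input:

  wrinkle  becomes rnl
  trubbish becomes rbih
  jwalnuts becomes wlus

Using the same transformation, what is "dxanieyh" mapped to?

xneh

Each output is the input with this applied: keep every other character starting from the second (positions 2nd, 4th, 6th, ...).
On "dxanieyh" that produces "xneh".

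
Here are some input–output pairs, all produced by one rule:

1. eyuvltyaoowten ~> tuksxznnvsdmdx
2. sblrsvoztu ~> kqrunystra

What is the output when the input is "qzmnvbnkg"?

Rule — move the first 2 characters to the end (rotate left by 2), then shift every letter 1 place backward in the alphabet (wrapping around).
On "qzmnvbnkg": the first step gives "mnvbnkgqz", and the second then gives "lmuamjfpy".

lmuamjfpy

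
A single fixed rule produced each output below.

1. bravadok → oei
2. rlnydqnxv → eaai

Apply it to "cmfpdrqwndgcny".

eaa

In each case the input is transformed by: shift every letter 13 places forward in the alphabet (wrapping around) — i.e. ROT13, then keep only the vowels.
Starting from "cmfpdrqwndgcny": after the first operation, "pzscqedjaqtpal"; after the second, "eaa".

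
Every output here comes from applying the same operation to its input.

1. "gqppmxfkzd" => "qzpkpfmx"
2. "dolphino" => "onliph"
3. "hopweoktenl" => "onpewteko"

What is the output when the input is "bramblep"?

realmb

In each case the input is transformed by: take characters alternately from the front and the back (1st, last, 2nd, 2nd-last, ...), then delete the first 2 characters.
Starting from "bramblep": after the first operation, "bprealmb"; after the second, "realmb".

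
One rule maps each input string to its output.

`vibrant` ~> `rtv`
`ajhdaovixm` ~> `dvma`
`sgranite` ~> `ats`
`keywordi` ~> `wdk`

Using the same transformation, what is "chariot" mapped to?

Looking at the pairs, the operation is to keep one character in every 3, starting at position 1 (positions 1st, 4th, 7th, ...), then move the first character to the end.
On "chariot": the first step gives "crt", and the second then gives "rtc".

rtc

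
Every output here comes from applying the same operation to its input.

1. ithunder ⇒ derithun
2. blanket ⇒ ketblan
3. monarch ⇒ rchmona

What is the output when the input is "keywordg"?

rdgkeywo

The pattern: move the last 3 characters to the front (rotate right by 3).
For "keywordg" the result is "rdgkeywo".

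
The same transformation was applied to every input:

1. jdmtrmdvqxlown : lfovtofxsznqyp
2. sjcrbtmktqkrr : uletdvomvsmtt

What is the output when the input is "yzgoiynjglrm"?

The rule is to shift every letter 2 places forward in the alphabet (wrapping around).
For "yzgoiynjglrm" the result is "abiqkaplinto".

abiqkaplinto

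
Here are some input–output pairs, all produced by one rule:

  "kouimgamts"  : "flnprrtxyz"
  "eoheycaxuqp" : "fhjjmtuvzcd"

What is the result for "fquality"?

Looking at the pairs, the operation is to sort the characters into alphabetical order, then shift every letter 5 places forward in the alphabet (wrapping around).
"fquality" → "afilqtuy" → "fknqvyzd".

fknqvyzd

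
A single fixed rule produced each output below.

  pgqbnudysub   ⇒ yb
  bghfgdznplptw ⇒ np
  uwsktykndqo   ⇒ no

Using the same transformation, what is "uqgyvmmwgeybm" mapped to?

wy

What's happening: keep one character in every 3, starting at position 2 (positions 2nd, 5th, 8th, ...), then delete the first 2 characters.
"uqgyvmmwgeybm" → "qvwy" → "wy".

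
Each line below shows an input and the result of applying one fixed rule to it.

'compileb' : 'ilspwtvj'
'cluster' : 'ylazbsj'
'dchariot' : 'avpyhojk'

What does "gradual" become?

shbkhyn

The rule is to reverse the string, then shift every letter 7 places forward in the alphabet (wrapping around).
Starting from "gradual": after the first operation, "laudarg"; after the second, "shbkhyn".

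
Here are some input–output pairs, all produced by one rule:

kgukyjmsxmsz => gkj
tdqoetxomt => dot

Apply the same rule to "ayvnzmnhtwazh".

The transformation: keep every other character starting from the second (positions 2nd, 4th, 6th, ...), then keep only the first 3 characters.
For "ayvnzmnhtwazh", step one produces "ynmhwz"; step two turns that into "ynm".
(Check on "tdqoetxomt": → "dotot" → "dot" ✓)

ynm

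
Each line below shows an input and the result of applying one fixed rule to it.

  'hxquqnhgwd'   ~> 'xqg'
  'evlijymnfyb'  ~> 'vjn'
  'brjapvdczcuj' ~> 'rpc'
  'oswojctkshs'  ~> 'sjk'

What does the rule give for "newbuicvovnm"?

Rule — delete the last 2 characters, then keep one character in every 3, starting at position 2 (positions 2nd, 5th, 8th, ...).
Working it through for "newbuicvovnm": intermediate "newbuicvov", final "euv".

euv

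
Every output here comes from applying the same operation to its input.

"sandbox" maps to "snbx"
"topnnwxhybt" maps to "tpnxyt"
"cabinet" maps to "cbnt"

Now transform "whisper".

Looking at the pairs, the operation is to keep every other character starting from the first (positions 1st, 3rd, 5th, ...).
On "whisper" that produces "wipr".

wipr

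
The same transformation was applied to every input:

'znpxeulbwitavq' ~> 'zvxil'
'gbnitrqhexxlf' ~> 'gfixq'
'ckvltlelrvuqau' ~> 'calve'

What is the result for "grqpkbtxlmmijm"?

gjpmt

Rule — keep one character in every 3, starting at position 1 (positions 1st, 4th, 7th, ...), then take characters alternately from the front and the back (1st, last, 2nd, 2nd-last, ...).
"grqpkbtxlmmijm" → "gptmj" → "gjpmt".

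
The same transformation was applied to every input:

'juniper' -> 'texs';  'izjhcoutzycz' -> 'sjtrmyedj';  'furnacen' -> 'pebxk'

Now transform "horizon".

What's happening: delete the last 3 characters, then shift every letter 10 places forward in the alphabet (wrapping around).
On "horizon": the first step gives "hori", and the second then gives "rybs".

rybs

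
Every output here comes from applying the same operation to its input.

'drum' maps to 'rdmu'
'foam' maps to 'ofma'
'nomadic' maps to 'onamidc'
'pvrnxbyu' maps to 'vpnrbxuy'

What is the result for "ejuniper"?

jenupire

Each output is the input with this applied: swap each adjacent pair of characters (1↔2, 3↔4, ...).
"ejuniper" → "jenupire".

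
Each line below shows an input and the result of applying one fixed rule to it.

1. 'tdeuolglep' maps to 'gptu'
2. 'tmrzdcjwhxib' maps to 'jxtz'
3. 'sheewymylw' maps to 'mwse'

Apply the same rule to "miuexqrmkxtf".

Rule — keep one character in every 3, starting at position 1 (positions 1st, 4th, 7th, ...), then move the first 2 characters to the end (rotate left by 2).
For "miuexqrmkxtf", step one produces "merx"; step two turns that into "rxme".

rxme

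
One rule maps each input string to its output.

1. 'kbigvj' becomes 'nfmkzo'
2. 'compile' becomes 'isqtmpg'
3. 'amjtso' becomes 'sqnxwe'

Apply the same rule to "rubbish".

lyffmwv

What's happening: swap the first and last characters, then shift every letter 4 places forward in the alphabet (wrapping around).
On "rubbish": the first step gives "hubbisr", and the second then gives "lyffmwv".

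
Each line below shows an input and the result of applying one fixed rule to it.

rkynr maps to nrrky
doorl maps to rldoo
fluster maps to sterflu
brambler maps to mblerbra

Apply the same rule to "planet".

netpla

Looking at the pairs, the operation is to move the first 3 characters to the end (rotate left by 3).
For "planet" the result is "netpla".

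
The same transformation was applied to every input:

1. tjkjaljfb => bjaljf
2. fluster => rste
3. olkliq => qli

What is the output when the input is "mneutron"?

nutro

The transformation: delete the first 3 characters, then move the last character to the front.
Applying that to "mneutron" gives "nutro".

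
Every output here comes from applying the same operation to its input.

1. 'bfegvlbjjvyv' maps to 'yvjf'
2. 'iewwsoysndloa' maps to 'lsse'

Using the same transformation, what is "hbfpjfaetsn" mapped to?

Rule — keep one character in every 3, starting at position 2 (positions 2nd, 5th, 8th, ...), then swap the first and last characters.
Doing the same to "hbfpjfaetsn": "njeb".

njeb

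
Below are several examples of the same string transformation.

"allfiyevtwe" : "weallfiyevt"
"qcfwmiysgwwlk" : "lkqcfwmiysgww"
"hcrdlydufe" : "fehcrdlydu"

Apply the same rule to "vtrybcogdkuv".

In each case the input is transformed by: move the last 2 characters to the front (rotate right by 2).
Applying that to "vtrybcogdkuv" gives "uvvtrybcogdk".

uvvtrybcogdk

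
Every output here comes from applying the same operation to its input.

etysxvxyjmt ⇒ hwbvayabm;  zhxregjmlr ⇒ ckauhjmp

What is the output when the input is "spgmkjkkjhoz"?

Rule — delete the last 2 characters, then shift every letter 3 places forward in the alphabet (wrapping around).
On "spgmkjkkjhoz": the first step gives "spgmkjkkjh", and the second then gives "vsjpnmnnmk".

vsjpnmnnmk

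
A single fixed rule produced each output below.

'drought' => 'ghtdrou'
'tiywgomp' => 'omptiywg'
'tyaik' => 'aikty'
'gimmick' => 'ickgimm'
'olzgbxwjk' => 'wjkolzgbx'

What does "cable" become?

bleca

The pattern: move the last 3 characters to the front (rotate right by 3).
On "cable" that produces "bleca".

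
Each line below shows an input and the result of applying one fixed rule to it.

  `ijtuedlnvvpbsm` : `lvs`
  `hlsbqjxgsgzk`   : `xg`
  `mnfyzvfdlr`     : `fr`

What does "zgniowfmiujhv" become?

The rule is to keep one character in every 3, starting at position 1 (positions 1st, 4th, 7th, ...), then delete the first 2 characters.
Working it through for "zgniowfmiujhv": intermediate "zifuv", final "fuv".

fuv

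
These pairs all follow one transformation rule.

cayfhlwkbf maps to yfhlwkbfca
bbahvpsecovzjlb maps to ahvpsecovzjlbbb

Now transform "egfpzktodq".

fpzktodqeg

The transformation: move the first 2 characters to the end (rotate left by 2).
Applying that to "egfpzktodq" gives "fpzktodqeg".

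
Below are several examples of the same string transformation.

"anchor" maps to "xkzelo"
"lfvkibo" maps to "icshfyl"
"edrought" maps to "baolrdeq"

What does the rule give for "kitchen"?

In each case the input is transformed by: shift every letter 3 places backward in the alphabet (wrapping around).
Doing the same to "kitchen": "hfqzebk".

hfqzebk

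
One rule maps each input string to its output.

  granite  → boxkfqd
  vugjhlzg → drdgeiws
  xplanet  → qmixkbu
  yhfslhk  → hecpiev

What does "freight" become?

qobfdec

In each case the input is transformed by: swap the first and last characters, then shift every letter 3 places backward in the alphabet (wrapping around).
For "freight" the result is "qobfdec".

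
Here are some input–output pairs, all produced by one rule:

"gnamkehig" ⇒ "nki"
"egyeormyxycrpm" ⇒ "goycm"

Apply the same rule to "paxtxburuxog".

axro

Each output is the input with this applied: keep one character in every 3, starting at position 2 (positions 2nd, 5th, 8th, ...).
For "paxtxburuxog" the result is "axro".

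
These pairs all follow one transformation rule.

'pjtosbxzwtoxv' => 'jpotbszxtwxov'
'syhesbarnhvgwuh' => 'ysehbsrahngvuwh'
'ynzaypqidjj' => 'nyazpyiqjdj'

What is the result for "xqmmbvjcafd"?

What's happening: swap each adjacent pair of characters (1↔2, 3↔4, ...).
Doing the same to "xqmmbvjcafd": "qxmmvbcjfad".

qxmmvbcjfad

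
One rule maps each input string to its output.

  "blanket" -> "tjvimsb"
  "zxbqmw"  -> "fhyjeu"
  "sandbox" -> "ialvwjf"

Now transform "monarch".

wuivkzp

The transformation: swap each adjacent pair of characters (1↔2, 3↔4, ...), then shift every letter 8 places forward in the alphabet (wrapping around).
On "monarch": the first step gives "omancrh", and the second then gives "wuivkzp".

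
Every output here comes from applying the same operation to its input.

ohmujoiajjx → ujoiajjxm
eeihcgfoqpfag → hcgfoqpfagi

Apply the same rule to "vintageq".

tageqn

The pattern: delete the first 2 characters, then move the first character to the end.
On "vintageq": the first step gives "ntageq", and the second then gives "tageqn".
(Check on "ohmujoiajjx": → "mujoiajjx" → "ujoiajjxm" ✓)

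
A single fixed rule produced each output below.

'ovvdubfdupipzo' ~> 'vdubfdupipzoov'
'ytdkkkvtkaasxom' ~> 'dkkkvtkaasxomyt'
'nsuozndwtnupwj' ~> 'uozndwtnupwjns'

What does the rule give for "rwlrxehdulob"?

lrxehdulobrw

In each case the input is transformed by: move the first 2 characters to the end (rotate left by 2).
Applying that to "rwlrxehdulob" gives "lrxehdulobrw".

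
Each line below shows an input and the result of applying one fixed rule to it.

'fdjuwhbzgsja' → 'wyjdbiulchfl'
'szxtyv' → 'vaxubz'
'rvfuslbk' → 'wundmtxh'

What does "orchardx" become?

jctfzqte

What's happening: move the first 3 characters to the end (rotate left by 3), then shift every letter 2 places forward in the alphabet (wrapping around).
On "orchardx": the first step gives "hardxorc", and the second then gives "jctfzqte".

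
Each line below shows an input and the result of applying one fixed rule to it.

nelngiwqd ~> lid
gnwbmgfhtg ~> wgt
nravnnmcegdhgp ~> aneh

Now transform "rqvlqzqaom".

vzo

Each output is the input with this applied: keep one character in every 3, starting at position 3 (positions 3rd, 6th, 9th, ...).
Doing the same to "rqvlqzqaom": "vzo".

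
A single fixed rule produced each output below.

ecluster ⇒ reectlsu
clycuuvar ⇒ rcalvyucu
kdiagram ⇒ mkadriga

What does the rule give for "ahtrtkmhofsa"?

aashftorhtmk

What's happening: take characters alternately from the front and the back (1st, last, 2nd, 2nd-last, ...), then swap each adjacent pair of characters (1↔2, 3↔4, ...).
On "ahtrtkmhofsa": the first step gives "aahstfrothkm", and the second then gives "aashftorhtmk".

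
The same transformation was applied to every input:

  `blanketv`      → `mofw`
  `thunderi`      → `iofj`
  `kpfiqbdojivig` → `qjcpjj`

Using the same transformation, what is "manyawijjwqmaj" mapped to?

The transformation: shift every letter 1 place forward in the alphabet (wrapping around), then keep every other character starting from the second (positions 2nd, 4th, 6th, ...).
Starting from "manyawijjwqmaj": after the first operation, "nbozbxjkkxrnbk"; after the second, "bzxkxnk".

bzxkxnk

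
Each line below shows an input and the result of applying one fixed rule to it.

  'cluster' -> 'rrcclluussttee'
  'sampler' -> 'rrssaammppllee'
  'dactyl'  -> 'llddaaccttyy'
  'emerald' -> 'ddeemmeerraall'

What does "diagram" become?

The rule is to move the last character to the front, then double every character.
"diagram" → "mdiagra" → "mmddiiaaggrraa".

mmddiiaaggrraa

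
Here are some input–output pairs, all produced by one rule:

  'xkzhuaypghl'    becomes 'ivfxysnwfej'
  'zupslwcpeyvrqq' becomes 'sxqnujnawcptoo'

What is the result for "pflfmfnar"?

The transformation: shift every letter 2 places backward in the alphabet (wrapping around), then swap each adjacent pair of characters (1↔2, 3↔4, ...).
Starting from "pflfmfnar": after the first operation, "ndjdkdlyp"; after the second, "dndjdkylp".

dndjdkylp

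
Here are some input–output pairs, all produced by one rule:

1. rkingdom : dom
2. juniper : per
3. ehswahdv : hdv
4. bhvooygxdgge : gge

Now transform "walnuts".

Rule — keep only the last 3 characters.
Applying that to "walnuts" gives "uts".

uts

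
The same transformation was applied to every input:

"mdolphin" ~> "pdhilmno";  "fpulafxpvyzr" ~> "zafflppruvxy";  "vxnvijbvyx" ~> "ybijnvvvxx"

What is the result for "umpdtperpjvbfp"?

What's happening: sort the characters into alphabetical order, then move the last character to the front.
"umpdtperpjvbfp" → "bdefjmpppprtuv" → "vbdefjmpppprtu".
(Check on "vxnvijbvyx": → "bijnvvvxxy" → "ybijnvvvxx" ✓)

vbdefjmpppprtu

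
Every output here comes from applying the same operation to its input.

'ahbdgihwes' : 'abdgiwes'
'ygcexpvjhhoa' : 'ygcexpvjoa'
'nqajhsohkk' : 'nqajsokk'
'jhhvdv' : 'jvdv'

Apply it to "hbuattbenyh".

What's happening: remove every "h".
On "hbuattbenyh" that produces "buattbeny".

buattbeny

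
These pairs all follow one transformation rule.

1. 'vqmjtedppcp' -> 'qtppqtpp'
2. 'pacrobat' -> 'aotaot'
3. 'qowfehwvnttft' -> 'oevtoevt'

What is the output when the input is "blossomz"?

lszlsz

The rule is to keep one character in every 3, starting at position 2 (positions 2nd, 5th, 8th, ...), then write the whole string twice.
For "blossomz", step one produces "lsz"; step two turns that into "lszlsz".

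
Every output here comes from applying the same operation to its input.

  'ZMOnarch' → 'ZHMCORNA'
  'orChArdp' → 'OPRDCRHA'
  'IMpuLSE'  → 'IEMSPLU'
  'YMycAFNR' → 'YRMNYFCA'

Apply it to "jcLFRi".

JICRLF

Looking at the pairs, the operation is to take characters alternately from the front and the back (1st, last, 2nd, 2nd-last, ...), then convert every letter to uppercase.
For "jcLFRi", step one produces "jicRLF"; step two turns that into "JICRLF".
(Check on "orChArdp": → "oprdCrhA" → "OPRDCRHA" ✓)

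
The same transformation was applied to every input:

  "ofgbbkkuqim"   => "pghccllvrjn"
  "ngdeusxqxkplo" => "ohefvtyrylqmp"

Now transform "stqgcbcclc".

Rule — shift every letter 1 place forward in the alphabet (wrapping around).
For "stqgcbcclc" the result is "turhdcddmd".

turhdcddmd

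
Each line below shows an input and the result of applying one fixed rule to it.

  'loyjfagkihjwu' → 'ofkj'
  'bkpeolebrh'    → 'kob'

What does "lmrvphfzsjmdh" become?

Looking at the pairs, the operation is to keep one character in every 3, starting at position 2 (positions 2nd, 5th, 8th, ...).
On "lmrvphfzsjmdh" that produces "mpzm".

mpzm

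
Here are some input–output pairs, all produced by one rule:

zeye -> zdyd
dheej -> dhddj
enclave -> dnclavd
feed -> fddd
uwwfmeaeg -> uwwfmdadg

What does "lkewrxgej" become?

lkdwrxgdj

In each case the input is transformed by: replace every "e" with "d".
"lkewrxgej" → "lkdwrxgdj".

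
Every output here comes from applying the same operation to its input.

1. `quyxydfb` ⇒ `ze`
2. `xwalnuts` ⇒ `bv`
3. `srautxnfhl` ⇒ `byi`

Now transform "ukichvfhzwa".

jwa

Looking at the pairs, the operation is to shift every letter 1 place forward in the alphabet (wrapping around), then keep one character in every 3, starting at position 3 (positions 3rd, 6th, 9th, ...).
So "ukichvfhzwa" becomes "jwa".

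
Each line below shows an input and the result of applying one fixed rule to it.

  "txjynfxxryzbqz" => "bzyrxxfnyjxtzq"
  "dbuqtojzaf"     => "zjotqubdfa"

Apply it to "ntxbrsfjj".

fsrbxtnjj

Each output is the input with this applied: move the last 2 characters to the front (rotate right by 2), then reverse the string.
On "ntxbrsfjj": the first step gives "jjntxbrsf", and the second then gives "fsrbxtnjj".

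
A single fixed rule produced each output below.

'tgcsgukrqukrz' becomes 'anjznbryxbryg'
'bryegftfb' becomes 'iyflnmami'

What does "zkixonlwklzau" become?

grpevusdrsghb

The pattern: shift every letter 7 places forward in the alphabet (wrapping around).
On "zkixonlwklzau" that produces "grpevusdrsghb".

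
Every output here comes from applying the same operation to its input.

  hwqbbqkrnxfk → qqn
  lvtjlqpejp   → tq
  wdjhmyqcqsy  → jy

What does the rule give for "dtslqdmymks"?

The rule is to delete the last 3 characters, then keep one character in every 3, starting at position 3 (positions 3rd, 6th, 9th, ...).
Starting from "dtslqdmymks": after the first operation, "dtslqdmy"; after the second, "sd".

sd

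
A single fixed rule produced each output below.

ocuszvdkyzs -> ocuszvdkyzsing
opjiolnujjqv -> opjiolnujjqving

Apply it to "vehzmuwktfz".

vehzmuwktfzing

Each output is the input with this applied: append "ing".
On "vehzmuwktfz" that produces "vehzmuwktfzing".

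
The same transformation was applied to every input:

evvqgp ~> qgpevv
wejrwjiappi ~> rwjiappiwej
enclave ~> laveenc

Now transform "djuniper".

niperdju

Rule — move the first 3 characters to the end (rotate left by 3).
So "djuniper" becomes "niperdju".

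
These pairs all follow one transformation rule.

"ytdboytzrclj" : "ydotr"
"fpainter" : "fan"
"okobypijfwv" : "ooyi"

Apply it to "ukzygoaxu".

The pattern: delete the last 3 characters, then keep every other character starting from the first (positions 1st, 3rd, 5th, ...).
On "ukzygoaxu": the first step gives "ukzygo", and the second then gives "uzg".
(Check on "ytdboytzrclj": → "ytdboytzr" → "ydotr" ✓)

uzg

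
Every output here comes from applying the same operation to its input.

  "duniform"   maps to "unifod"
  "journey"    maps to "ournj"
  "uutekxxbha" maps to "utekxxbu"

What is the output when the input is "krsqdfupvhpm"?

Each output is the input with this applied: delete the last 2 characters, then move the first character to the end.
On "krsqdfupvhpm": the first step gives "krsqdfupvh", and the second then gives "rsqdfupvhk".

rsqdfupvhk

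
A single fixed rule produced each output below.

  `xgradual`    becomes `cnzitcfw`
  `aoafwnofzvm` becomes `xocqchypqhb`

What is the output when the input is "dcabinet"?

gvfecdkp

What's happening: shift every letter 2 places forward in the alphabet (wrapping around), then move the last 2 characters to the front (rotate right by 2).
Working it through for "dcabinet": intermediate "fecdkpgv", final "gvfecdkp".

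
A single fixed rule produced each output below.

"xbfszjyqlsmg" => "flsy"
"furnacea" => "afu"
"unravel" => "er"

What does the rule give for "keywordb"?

doy

In each case the input is transformed by: sort the characters into alphabetical order, then keep one character in every 3, starting at position 2 (positions 2nd, 5th, 8th, ...).
Starting from "keywordb": after the first operation, "bdekorwy"; after the second, "doy".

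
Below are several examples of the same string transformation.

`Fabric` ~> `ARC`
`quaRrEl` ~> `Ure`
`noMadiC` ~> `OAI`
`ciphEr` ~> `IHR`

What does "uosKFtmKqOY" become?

OkTko

The pattern: flip the case of every letter, then keep every other character starting from the second (positions 2nd, 4th, 6th, ...).
Doing the same to "uosKFtmKqOY": "OkTko".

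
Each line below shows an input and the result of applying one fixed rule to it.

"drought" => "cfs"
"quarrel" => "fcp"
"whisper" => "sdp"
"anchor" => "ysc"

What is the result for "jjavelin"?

The rule is to keep every other character starting from the second (positions 2nd, 4th, 6th, ...), then shift every letter 11 places forward in the alphabet (wrapping around).
Applying both steps to "jjavelin": "jvln", then "ugwy".
(Check on "whisper": → "hse" → "sdp" ✓)

ugwy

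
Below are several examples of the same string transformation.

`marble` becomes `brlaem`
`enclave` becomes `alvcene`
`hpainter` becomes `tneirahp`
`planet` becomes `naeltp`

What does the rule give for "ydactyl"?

tcyaldy

What's happening: move the last 3 characters to the front (rotate right by 3), then take characters alternately from the front and the back (1st, last, 2nd, 2nd-last, ...).
On "ydactyl": the first step gives "tylydac", and the second then gives "tcyaldy".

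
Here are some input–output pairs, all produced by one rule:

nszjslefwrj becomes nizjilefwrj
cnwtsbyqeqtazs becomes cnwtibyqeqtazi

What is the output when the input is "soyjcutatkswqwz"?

The pattern: replace every "s" with "i".
For "soyjcutatkswqwz" the result is "ioyjcutatkiwqwz".

ioyjcutatkiwqwz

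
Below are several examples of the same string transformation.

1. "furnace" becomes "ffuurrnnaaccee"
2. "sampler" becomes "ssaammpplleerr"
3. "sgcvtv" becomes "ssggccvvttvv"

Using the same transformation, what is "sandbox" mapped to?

ssaannddbbooxx

Each output is the input with this applied: double every character.
Applying that to "sandbox" gives "ssaannddbbooxx".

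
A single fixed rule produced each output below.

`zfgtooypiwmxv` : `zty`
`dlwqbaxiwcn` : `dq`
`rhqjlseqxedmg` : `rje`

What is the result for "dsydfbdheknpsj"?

ddd

Looking at the pairs, the operation is to keep one character in every 3, starting at position 1 (positions 1st, 4th, 7th, ...), then delete the last 2 characters.
Applying both steps to "dsydfbdheknpsj": "dddks", then "ddd".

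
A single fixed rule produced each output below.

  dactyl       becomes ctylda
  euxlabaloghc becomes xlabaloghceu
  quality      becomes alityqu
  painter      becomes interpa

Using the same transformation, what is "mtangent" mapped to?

What's happening: move the first 2 characters to the end (rotate left by 2).
On "mtangent" that produces "angentmt".

angentmt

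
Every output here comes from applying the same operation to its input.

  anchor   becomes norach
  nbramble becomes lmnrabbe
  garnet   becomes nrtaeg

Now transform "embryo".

Rule — sort the characters into alphabetical order, then swap the front and back halves of the string.
"embryo" → "orybem".

orybem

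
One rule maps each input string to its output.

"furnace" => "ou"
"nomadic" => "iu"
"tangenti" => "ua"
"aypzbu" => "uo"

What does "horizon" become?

Each output is the input with this applied: shift every letter 6 places backward in the alphabet (wrapping around), then keep only the vowels.
For "horizon", step one produces "bilctih"; step two turns that into "ii".

ii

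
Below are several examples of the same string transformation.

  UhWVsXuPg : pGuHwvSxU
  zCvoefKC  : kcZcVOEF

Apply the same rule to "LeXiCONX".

The pattern: move the last 2 characters to the front (rotate right by 2), then flip the case of every letter.
On "LeXiCONX": the first step gives "NXLeXiCO", and the second then gives "nxlExIco".

nxlExIco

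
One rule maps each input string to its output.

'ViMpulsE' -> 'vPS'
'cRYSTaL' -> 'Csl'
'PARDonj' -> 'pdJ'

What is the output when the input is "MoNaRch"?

Each output is the input with this applied: flip the case of every letter, then keep one character in every 3, starting at position 1 (positions 1st, 4th, 7th, ...).
Applying both steps to "MoNaRch": "mOnArCH", then "mAH".

mAH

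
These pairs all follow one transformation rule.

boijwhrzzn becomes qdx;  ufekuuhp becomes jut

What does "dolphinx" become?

The transformation: shift every letter 11 places backward in the alphabet (wrapping around), then keep only the first 3 characters.
Applying both steps to "dolphinx": "sdaewxcm", then "sda".

sda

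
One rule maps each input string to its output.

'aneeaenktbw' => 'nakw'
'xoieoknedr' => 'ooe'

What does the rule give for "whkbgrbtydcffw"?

hgtcw

Each output is the input with this applied: keep one character in every 3, starting at position 2 (positions 2nd, 5th, 8th, ...).
So "whkbgrbtydcffw" becomes "hgtcw".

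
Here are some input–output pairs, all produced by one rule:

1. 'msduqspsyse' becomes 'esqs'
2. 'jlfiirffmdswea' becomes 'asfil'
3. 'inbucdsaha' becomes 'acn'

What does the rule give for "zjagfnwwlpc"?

The pattern: keep one character in every 3, starting at position 2 (positions 2nd, 5th, 8th, ...), then reverse the string.
"zjagfnwwlpc" → "jfwc" → "cwfj".

cwfj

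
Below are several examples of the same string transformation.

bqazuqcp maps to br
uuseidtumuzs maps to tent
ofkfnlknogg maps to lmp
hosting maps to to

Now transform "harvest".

Each output is the input with this applied: shift every letter 1 place forward in the alphabet (wrapping around), then keep one character in every 3, starting at position 3 (positions 3rd, 6th, 9th, ...).
Working it through for "harvest": intermediate "ibswftu", final "st".
(Check on "hosting": → "iptujoh" → "to" ✓)

st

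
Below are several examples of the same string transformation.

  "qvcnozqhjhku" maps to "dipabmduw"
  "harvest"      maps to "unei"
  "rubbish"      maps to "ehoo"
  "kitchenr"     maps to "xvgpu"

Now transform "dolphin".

The rule is to shift every letter 13 places forward in the alphabet (wrapping around) — i.e. ROT13, then delete the last 3 characters.
Starting from "dolphin": after the first operation, "qbycuva"; after the second, "qbyc".
(Check on "kitchenr": → "xvgpurae" → "xvgpu" ✓)

qbyc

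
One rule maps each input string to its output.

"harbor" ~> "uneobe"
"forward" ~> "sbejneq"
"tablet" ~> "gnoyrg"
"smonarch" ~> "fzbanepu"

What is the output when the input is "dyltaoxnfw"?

qlygnbkasj

The pattern: shift every letter 13 places forward in the alphabet (wrapping around) — i.e. ROT13.
So "dyltaoxnfw" becomes "qlygnbkasj".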